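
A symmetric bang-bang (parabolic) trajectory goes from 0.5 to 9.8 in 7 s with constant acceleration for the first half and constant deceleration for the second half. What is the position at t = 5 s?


Symmetric rest-to-rest: each phase covers (pf-p0)/2 in time T/2. 0.5*a*(T/2)^2 = (pf-p0)/2 => a = 4*(pf-p0)/T^2
a = 4*(9.8-0.5)/7^2 = 0.7592
t = 5 is in the deceleration phase (t > T/2).
p = pf - 0.5*a*(T-t)^2 = 9.8 - 0.5*0.7592*2^2
= 8.2816


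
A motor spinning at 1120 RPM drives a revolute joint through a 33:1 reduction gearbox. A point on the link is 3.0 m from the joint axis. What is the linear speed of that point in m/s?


omega_motor = 1120 * 2*pi/60 = 117.2861 rad/s
omega_joint = omega_motor / 33 = 3.5541 rad/s
v = omega_joint * r = 3.5541 * 3.0
= 10.6624 m/s


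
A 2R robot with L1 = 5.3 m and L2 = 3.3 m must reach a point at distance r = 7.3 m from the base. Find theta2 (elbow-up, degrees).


cos(theta2) = (r^2 - L1^2 - L2^2) / (2*L1*L2)
cos(theta2) = (53.29 - 28.09 - 10.89) / 34.98
cos(theta2) = 0.409091
theta2 = 65.8523 degrees


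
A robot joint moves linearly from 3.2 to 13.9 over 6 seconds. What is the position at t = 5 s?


s = t/T = 5/6 = 0.8333
p(t) = p0 + (pf-p0)*s
= 3.2 + (13.9 - 3.2) * 0.8333
= 12.1167


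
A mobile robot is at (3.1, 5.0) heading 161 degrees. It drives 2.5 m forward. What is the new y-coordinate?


y_new = y0 + d*sin(theta)
= 5.0 + 2.5*sin(161)
= 5.0 + 0.8139
= 5.8139


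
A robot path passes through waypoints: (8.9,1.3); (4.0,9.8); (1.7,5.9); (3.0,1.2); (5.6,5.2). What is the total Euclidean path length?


Segment lengths:
  seg1 = sqrt((-4.9)^2 + (8.5)^2) = 9.8112
  seg2 = sqrt((-2.3)^2 + (-3.9)^2) = 4.5277
  seg3 = sqrt((1.3)^2 + (-4.7)^2) = 4.8765
  seg4 = sqrt((2.6)^2 + (4.0)^2) = 4.7707
Total = 23.9861


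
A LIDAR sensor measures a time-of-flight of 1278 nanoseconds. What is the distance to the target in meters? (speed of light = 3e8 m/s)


tof = 1278 ns = 1.278e-06 s
dist = c * tof / 2
= 3e8 * 1.278e-06 / 2
= 191.7 m


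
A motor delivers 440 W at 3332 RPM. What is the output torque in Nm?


omega = 3332 * 2*pi/60 = 348.9262 rad/s
tau = P / omega = 440 / 348.9262
= 1.261 Nm


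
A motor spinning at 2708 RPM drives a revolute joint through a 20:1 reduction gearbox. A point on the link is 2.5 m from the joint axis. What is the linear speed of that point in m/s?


omega_motor = 2708 * 2*pi/60 = 283.5811 rad/s
omega_joint = omega_motor / 20 = 14.1791 rad/s
v = omega_joint * r = 14.1791 * 2.5
= 35.4476 m/s


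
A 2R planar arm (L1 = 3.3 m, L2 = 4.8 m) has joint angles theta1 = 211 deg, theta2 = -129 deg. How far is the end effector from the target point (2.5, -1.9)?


End effector via forward kinematics:
x = L1*cos(t1) + L2*cos(t1+t2) = -2.1606
y = L1*sin(t1) + L2*sin(t1+t2) = 3.0537
Distance to target:
d = sqrt((2.5 - -2.1606)^2 + (-1.9 - 3.0537)^2)
= sqrt(21.7214 + 24.5388)
= 6.8015 m


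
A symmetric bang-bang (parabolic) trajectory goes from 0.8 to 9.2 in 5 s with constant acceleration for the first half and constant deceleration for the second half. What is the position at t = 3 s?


Symmetric rest-to-rest: each phase covers (pf-p0)/2 in time T/2. 0.5*a*(T/2)^2 = (pf-p0)/2 => a = 4*(pf-p0)/T^2
a = 4*(9.2-0.8)/5^2 = 1.344
t = 3 is in the deceleration phase (t > T/2).
p = pf - 0.5*a*(T-t)^2 = 9.2 - 0.5*1.344*2^2
= 6.512


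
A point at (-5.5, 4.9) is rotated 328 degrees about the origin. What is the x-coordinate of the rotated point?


x' = x*cos(theta) - y*sin(theta)
cos(328 deg) = 0.848, sin(328 deg) = -0.5299
x' = -5.5 * 0.848 - 4.9 * -0.5299
= -4.6643 - -2.5966
= -2.0677


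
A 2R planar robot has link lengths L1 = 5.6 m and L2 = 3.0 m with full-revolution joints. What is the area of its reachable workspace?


r_max = L1 + L2 = 8.6 m
r_min = |L1 - L2| = 2.6 m
Area = pi*(r_max^2 - r_min^2)
= pi*(73.96 - 6.76)
= pi * 67.2
= 211.115 m^2


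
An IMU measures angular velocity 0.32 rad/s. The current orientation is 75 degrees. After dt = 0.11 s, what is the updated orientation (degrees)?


delta_theta = w * dt = 0.32 * 0.11 = 0.0352 rad
= 2.0168 deg
theta_new = 75 + 2.0168 = 77.0168 deg


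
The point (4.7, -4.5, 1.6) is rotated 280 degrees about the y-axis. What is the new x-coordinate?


Rotation about y-axis: x' = x*cos(theta) + z*sin(theta)
= 4.7 * 0.1736 + 1.6 * -0.9848
= -0.7595


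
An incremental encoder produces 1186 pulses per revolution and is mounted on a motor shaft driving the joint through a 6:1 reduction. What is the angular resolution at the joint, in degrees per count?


counts per rev = 1186
effective counts at joint = 1186 * 6 = 7116
resolution = 360 / 7116
= 0.0506 deg/count


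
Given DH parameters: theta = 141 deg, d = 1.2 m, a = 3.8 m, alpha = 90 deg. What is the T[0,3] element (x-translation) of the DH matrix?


T[0,3] = a * cos(theta)
= 3.8 * cos(141 deg)
= 3.8 * -0.7771
= -2.9532


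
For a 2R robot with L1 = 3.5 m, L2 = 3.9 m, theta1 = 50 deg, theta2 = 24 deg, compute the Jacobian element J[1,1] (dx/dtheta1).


J[1,1] = -L1*sin(t1) - L2*sin(t1+t2)
= -3.5*sin(50) - 3.9*sin(74)
= -6.4301


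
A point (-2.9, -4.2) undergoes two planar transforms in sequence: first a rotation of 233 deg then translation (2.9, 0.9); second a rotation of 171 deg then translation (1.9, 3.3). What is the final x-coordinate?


After transform 1:
x1 = cos(233)*-2.9 - sin(233)*-4.2 + 2.9 = 1.291
y1 = sin(233)*-2.9 + cos(233)*-4.2 + 0.9 = 5.7437
After transform 2:
x2 = cos(171)*1.291 - sin(171)*5.7437 + 1.9
= -0.2736


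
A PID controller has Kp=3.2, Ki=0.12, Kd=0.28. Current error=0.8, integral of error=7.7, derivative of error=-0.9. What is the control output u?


u = Kp*e + Ki*int(e) + Kd*de/dt
= 3.2*0.8 + 0.12*7.7 + 0.28*(-0.9)
= 2.56 + 0.924 + -0.252
= 3.232


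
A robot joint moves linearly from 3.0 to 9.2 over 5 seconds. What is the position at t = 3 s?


s = t/T = 3/5 = 0.6
p(t) = p0 + (pf-p0)*s
= 3.0 + (9.2 - 3.0) * 0.6
= 6.72


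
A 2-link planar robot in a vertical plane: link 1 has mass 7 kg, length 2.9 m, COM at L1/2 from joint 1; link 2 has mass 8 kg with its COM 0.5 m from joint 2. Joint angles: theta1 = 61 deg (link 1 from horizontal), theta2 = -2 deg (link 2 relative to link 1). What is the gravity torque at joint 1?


Horizontal distance from joint 1 to link-1 COM:
  x_c1 = (L1/2)*cos(t1) = 1.45 * 0.4848 = 0.703 m
Horizontal distance from joint 1 to link-2 COM:
  x_c2 = L1*cos(t1) + Lc2*cos(t1+t2)
       = 2.9*0.4848 + 0.5*0.515 = 1.6635 m
tau1 = m1*g*x_c1 + m2*g*x_c2
     = 7*9.81*0.703 + 8*9.81*1.6635
     = 48.2732 + 130.5489
     = 178.8221 Nm


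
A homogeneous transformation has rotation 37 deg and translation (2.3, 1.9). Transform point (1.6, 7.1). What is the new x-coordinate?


x' = cos(theta)*px - sin(theta)*py + tx
= 0.7986*1.6 - 0.6018*7.1 + 2.3
= -0.6951


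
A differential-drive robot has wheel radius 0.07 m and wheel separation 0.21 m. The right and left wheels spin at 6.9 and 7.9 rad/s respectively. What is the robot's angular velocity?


vR = r*wR = 0.07*6.9 = 0.483 m/s
vL = r*wL = 0.07*7.9 = 0.553 m/s
v = (vR+vL)/2 = 0.518 m/s
omega = (vR-vL)/L = -0.3333 rad/s
angular velocity = -0.3333 rad/s


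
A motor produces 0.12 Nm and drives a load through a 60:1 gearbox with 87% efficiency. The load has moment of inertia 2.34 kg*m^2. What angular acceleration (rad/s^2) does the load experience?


tau_out = tau_motor * N * eta
= 0.12 * 60 * 0.87 = 6.264 Nm
alpha = tau_out / I = 6.264 / 2.34
= 2.6769 rad/s^2


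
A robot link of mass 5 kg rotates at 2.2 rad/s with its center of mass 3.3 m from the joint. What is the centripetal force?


F = m * omega^2 * r
= 5 * 2.2^2 * 3.3
= 5 * 4.84 * 3.3
= 79.86 N


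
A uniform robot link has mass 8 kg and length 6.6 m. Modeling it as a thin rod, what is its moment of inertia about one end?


I = (1/3) * m * L^2
= (1/3) * 8 * 6.6^2
= 0.333333 * 8 * 43.56
= 116.16 kg*m^2


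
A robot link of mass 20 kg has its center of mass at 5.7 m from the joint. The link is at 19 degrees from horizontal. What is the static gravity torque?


tau = m*g*L*cos(angle)
= 20 * 9.81 * 5.7 * cos(19 deg)
= 20 * 9.81 * 5.7 * 0.9455
= 1057.4112 Nm


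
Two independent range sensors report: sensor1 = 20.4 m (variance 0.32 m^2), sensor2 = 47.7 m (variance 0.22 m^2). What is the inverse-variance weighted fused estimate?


w1 = (1/var1) / (1/var1 + 1/var2)
   = 3.125 / (3.125 + 4.5455) = 0.4074
w2 = 1 - w1 = 0.5926
fused = w1*s1 + w2*s2 = 8.3111 + 28.2667
= 36.5778 m


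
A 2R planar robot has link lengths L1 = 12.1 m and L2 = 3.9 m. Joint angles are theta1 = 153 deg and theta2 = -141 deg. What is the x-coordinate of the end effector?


Convert angles to radians: theta1 = 2.6704, theta2 = -2.4609
x = L1*cos(theta1) + L2*cos(theta1+theta2)
x = -10.7812 + 3.8148
x = -6.9664


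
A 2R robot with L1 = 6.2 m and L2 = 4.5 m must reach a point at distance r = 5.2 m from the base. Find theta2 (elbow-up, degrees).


cos(theta2) = (r^2 - L1^2 - L2^2) / (2*L1*L2)
cos(theta2) = (27.04 - 38.44 - 20.25) / 55.8
cos(theta2) = -0.567204
theta2 = 124.5555 degrees


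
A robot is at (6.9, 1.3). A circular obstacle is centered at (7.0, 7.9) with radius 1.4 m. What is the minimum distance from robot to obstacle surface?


center_dist = sqrt((6.9-7.0)^2 + (1.3-7.9)^2)
= sqrt(0.01 + 43.56)
= 6.6008
min_dist = center_dist - radius = 6.6008 - 1.4 = 5.2008 m


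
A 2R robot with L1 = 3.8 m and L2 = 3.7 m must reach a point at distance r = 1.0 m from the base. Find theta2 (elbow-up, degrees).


cos(theta2) = (r^2 - L1^2 - L2^2) / (2*L1*L2)
cos(theta2) = (1.0 - 14.44 - 13.69) / 28.12
cos(theta2) = -0.964794
theta2 = 164.7514 degrees


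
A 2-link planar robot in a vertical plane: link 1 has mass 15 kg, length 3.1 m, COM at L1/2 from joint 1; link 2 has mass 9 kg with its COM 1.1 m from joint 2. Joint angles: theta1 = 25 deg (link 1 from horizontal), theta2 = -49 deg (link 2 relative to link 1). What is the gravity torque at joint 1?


Horizontal distance from joint 1 to link-1 COM:
  x_c1 = (L1/2)*cos(t1) = 1.55 * 0.9063 = 1.4048 m
Horizontal distance from joint 1 to link-2 COM:
  x_c2 = L1*cos(t1) + Lc2*cos(t1+t2)
       = 3.1*0.9063 + 1.1*0.9135 = 3.8145 m
tau1 = m1*g*x_c1 + m2*g*x_c2
     = 15*9.81*1.4048 + 9*9.81*3.8145
     = 206.7129 + 336.7782
     = 543.4911 Nm


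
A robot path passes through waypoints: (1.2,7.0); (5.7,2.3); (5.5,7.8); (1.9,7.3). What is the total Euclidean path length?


Segment lengths:
  seg1 = sqrt((4.5)^2 + (-4.7)^2) = 6.5069
  seg2 = sqrt((-0.2)^2 + (5.5)^2) = 5.5036
  seg3 = sqrt((-3.6)^2 + (-0.5)^2) = 3.6346
Total = 15.6451


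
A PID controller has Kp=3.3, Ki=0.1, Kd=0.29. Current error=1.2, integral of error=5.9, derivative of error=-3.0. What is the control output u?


u = Kp*e + Ki*int(e) + Kd*de/dt
= 3.3*1.2 + 0.1*5.9 + 0.29*(-3.0)
= 3.96 + 0.59 + -0.87
= 3.68


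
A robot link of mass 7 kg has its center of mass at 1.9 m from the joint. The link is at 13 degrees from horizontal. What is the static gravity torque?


tau = m*g*L*cos(angle)
= 7 * 9.81 * 1.9 * cos(13 deg)
= 7 * 9.81 * 1.9 * 0.9744
= 127.129 Nm


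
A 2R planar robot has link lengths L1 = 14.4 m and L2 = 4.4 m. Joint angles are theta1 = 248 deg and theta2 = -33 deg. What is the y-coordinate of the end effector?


Convert angles to radians: theta1 = 4.3284, theta2 = -0.576
y = L1*sin(theta1) + L2*sin(theta1+theta2)
y = -13.3514 + -2.5237
y = -15.8752


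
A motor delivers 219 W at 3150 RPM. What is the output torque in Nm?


omega = 3150 * 2*pi/60 = 329.8672 rad/s
tau = P / omega = 219 / 329.8672
= 0.6639 Nm


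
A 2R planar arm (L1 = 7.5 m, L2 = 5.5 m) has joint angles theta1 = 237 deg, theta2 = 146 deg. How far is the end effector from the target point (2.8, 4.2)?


End effector via forward kinematics:
x = L1*cos(t1) + L2*cos(t1+t2) = 0.978
y = L1*sin(t1) + L2*sin(t1+t2) = -4.141
Distance to target:
d = sqrt((2.8 - 0.978)^2 + (4.2 - -4.141)^2)
= sqrt(3.3197 + 69.5724)
= 8.5377 m


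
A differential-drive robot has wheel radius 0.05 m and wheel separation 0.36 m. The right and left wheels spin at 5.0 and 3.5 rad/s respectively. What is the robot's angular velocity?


vR = r*wR = 0.05*5.0 = 0.25 m/s
vL = r*wL = 0.05*3.5 = 0.175 m/s
v = (vR+vL)/2 = 0.2125 m/s
omega = (vR-vL)/L = 0.2083 rad/s
angular velocity = 0.2083 rad/s


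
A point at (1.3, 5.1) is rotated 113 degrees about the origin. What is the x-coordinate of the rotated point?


x' = x*cos(theta) - y*sin(theta)
cos(113 deg) = -0.3907, sin(113 deg) = 0.9205
x' = 1.3 * -0.3907 - 5.1 * 0.9205
= -0.508 - 4.6946
= -5.2025


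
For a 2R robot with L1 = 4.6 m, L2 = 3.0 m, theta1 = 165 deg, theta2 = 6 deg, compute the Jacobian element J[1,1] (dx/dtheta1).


J[1,1] = -L1*sin(t1) - L2*sin(t1+t2)
= -4.6*sin(165) - 3.0*sin(171)
= -1.6599


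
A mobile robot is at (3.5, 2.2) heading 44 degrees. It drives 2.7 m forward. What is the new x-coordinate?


x_new = x0 + d*cos(theta)
= 3.5 + 2.7*cos(44)
= 3.5 + 1.9422
= 5.4422


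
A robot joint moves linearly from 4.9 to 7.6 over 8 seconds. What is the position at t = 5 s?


s = t/T = 5/8 = 0.625
p(t) = p0 + (pf-p0)*s
= 4.9 + (7.6 - 4.9) * 0.625
= 6.5875


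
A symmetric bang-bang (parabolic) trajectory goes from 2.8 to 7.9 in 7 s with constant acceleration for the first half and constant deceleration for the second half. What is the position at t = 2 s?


Symmetric rest-to-rest: each phase covers (pf-p0)/2 in time T/2. 0.5*a*(T/2)^2 = (pf-p0)/2 => a = 4*(pf-p0)/T^2
a = 4*(7.9-2.8)/7^2 = 0.4163
t = 2 is in the acceleration phase (t <= T/2).
p = p0 + 0.5*a*t^2 = 2.8 + 0.5*0.4163*2^2
= 3.6327


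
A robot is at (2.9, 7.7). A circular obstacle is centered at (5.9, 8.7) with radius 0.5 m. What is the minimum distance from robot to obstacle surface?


center_dist = sqrt((2.9-5.9)^2 + (7.7-8.7)^2)
= sqrt(9.0 + 1.0)
= 3.1623
min_dist = center_dist - radius = 3.1623 - 0.5 = 2.6623 m


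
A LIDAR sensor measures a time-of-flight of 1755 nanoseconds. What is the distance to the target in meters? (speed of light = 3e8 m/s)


tof = 1755 ns = 1.755e-06 s
dist = c * tof / 2
= 3e8 * 1.755e-06 / 2
= 263.25 m


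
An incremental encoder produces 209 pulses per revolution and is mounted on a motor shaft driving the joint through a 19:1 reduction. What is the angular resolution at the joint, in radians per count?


counts per rev = 209
effective counts at joint = 209 * 19 = 3971
resolution = 2*pi / 3971
= 0.0016 rad/count


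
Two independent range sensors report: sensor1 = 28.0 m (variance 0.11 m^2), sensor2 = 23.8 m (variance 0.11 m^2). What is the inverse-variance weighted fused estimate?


w1 = (1/var1) / (1/var1 + 1/var2)
   = 9.0909 / (9.0909 + 9.0909) = 0.5
w2 = 1 - w1 = 0.5
fused = w1*s1 + w2*s2 = 14.0 + 11.9
= 25.9 m


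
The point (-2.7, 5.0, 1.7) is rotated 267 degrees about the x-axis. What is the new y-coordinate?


Rotation about x-axis: y' = y*cos(theta) - z*sin(theta)
= 5.0 * -0.0523 - 1.7 * -0.9986
= 1.436


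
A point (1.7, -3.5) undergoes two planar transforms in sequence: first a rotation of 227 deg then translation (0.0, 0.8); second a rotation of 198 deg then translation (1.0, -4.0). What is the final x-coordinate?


After transform 1:
x1 = cos(227)*1.7 - sin(227)*-3.5 + 0.0 = -3.7191
y1 = sin(227)*1.7 + cos(227)*-3.5 + 0.8 = 1.9437
After transform 2:
x2 = cos(198)*-3.7191 - sin(198)*1.9437 + 1.0
= 5.1377


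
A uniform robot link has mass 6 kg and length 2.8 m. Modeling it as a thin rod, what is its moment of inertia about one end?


I = (1/3) * m * L^2
= (1/3) * 6 * 2.8^2
= 0.333333 * 6 * 7.84
= 15.68 kg*m^2


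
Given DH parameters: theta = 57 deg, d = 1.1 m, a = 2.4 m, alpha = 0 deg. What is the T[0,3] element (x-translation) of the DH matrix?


T[0,3] = a * cos(theta)
= 2.4 * cos(57 deg)
= 2.4 * 0.5446
= 1.3071


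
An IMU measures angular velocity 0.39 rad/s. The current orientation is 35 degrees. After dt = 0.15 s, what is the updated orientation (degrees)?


delta_theta = w * dt = 0.39 * 0.15 = 0.0585 rad
= 3.3518 deg
theta_new = 35 + 3.3518 = 38.3518 deg


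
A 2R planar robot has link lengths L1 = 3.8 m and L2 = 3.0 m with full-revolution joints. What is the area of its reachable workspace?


r_max = L1 + L2 = 6.8 m
r_min = |L1 - L2| = 0.8 m
Area = pi*(r_max^2 - r_min^2)
= pi*(46.24 - 0.64)
= pi * 45.6
= 143.2566 m^2


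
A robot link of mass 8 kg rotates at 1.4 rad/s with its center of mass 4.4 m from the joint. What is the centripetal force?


F = m * omega^2 * r
= 8 * 1.4^2 * 4.4
= 8 * 1.96 * 4.4
= 68.992 N


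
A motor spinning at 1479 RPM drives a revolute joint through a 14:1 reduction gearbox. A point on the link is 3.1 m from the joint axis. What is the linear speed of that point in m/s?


omega_motor = 1479 * 2*pi/60 = 154.8805 rad/s
omega_joint = omega_motor / 14 = 11.0629 rad/s
v = omega_joint * r = 11.0629 * 3.1
= 34.295 m/s


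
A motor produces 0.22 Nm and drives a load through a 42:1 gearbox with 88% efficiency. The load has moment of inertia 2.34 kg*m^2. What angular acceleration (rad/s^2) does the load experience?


tau_out = tau_motor * N * eta
= 0.22 * 42 * 0.88 = 8.1312 Nm
alpha = tau_out / I = 8.1312 / 2.34
= 3.4749 rad/s^2


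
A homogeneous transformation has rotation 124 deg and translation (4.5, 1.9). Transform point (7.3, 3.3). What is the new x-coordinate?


x' = cos(theta)*px - sin(theta)*py + tx
= -0.5592*7.3 - 0.829*3.3 + 4.5
= -2.3179


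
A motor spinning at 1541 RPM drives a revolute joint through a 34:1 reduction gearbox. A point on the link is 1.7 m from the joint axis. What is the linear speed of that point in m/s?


omega_motor = 1541 * 2*pi/60 = 161.3731 rad/s
omega_joint = omega_motor / 34 = 4.7463 rad/s
v = omega_joint * r = 4.7463 * 1.7
= 8.0687 m/s


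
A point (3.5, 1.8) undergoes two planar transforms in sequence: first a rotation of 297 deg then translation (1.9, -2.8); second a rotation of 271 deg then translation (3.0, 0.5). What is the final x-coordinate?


After transform 1:
x1 = cos(297)*3.5 - sin(297)*1.8 + 1.9 = 5.0928
y1 = sin(297)*3.5 + cos(297)*1.8 + -2.8 = -5.1013
After transform 2:
x2 = cos(271)*5.0928 - sin(271)*-5.1013 + 3.0
= -2.0117


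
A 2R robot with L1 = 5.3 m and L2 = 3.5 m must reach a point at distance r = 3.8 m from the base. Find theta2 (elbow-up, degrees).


cos(theta2) = (r^2 - L1^2 - L2^2) / (2*L1*L2)
cos(theta2) = (14.44 - 28.09 - 12.25) / 37.1
cos(theta2) = -0.698113
theta2 = 134.2758 degrees


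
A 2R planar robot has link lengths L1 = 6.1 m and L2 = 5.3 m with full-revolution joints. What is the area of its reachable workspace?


r_max = L1 + L2 = 11.4 m
r_min = |L1 - L2| = 0.8 m
Area = pi*(r_max^2 - r_min^2)
= pi*(129.96 - 0.64)
= pi * 129.32
= 406.2708 m^2


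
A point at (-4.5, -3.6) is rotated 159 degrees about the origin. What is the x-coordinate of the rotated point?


x' = x*cos(theta) - y*sin(theta)
cos(159 deg) = -0.9336, sin(159 deg) = 0.3584
x' = -4.5 * -0.9336 - -3.6 * 0.3584
= 4.2011 - -1.2901
= 5.4912


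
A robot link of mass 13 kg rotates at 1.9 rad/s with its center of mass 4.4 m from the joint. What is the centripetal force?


F = m * omega^2 * r
= 13 * 1.9^2 * 4.4
= 13 * 3.61 * 4.4
= 206.492 N


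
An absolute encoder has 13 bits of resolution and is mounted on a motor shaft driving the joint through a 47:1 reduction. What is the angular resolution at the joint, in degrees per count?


counts = 2^13 = 8192
effective counts at joint = 8192 * 47 = 385024
resolution = 360 / 385024
= 9.3501e-04 deg/count


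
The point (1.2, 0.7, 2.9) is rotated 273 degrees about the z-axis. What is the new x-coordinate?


Rotation about z-axis: x' = x*cos(theta) - y*sin(theta)
= 1.2 * 0.0523 - 0.7 * -0.9986
= 0.7618


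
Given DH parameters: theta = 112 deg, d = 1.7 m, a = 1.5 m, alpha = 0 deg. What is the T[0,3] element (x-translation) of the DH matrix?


T[0,3] = a * cos(theta)
= 1.5 * cos(112 deg)
= 1.5 * -0.3746
= -0.5619


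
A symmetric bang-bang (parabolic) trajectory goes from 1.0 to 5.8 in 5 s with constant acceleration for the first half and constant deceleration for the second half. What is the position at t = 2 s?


Symmetric rest-to-rest: each phase covers (pf-p0)/2 in time T/2. 0.5*a*(T/2)^2 = (pf-p0)/2 => a = 4*(pf-p0)/T^2
a = 4*(5.8-1.0)/5^2 = 0.768
t = 2 is in the acceleration phase (t <= T/2).
p = p0 + 0.5*a*t^2 = 1.0 + 0.5*0.768*2^2
= 2.536


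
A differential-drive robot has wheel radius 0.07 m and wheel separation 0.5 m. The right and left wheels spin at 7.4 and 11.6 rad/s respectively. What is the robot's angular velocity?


vR = r*wR = 0.07*7.4 = 0.518 m/s
vL = r*wL = 0.07*11.6 = 0.812 m/s
v = (vR+vL)/2 = 0.665 m/s
omega = (vR-vL)/L = -0.588 rad/s
angular velocity = -0.588 rad/s


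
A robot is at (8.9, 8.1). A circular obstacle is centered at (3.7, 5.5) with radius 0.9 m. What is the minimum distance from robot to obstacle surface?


center_dist = sqrt((8.9-3.7)^2 + (8.1-5.5)^2)
= sqrt(27.04 + 6.76)
= 5.8138
min_dist = center_dist - radius = 5.8138 - 0.9 = 4.9138 m


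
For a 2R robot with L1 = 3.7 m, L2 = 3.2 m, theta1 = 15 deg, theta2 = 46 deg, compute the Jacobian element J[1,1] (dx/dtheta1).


J[1,1] = -L1*sin(t1) - L2*sin(t1+t2)
= -3.7*sin(15) - 3.2*sin(61)
= -3.7564


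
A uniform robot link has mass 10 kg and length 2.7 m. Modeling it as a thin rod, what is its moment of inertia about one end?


I = (1/3) * m * L^2
= (1/3) * 10 * 2.7^2
= 0.333333 * 10 * 7.29
= 24.3 kg*m^2


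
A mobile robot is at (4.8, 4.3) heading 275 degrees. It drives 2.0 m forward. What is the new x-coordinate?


x_new = x0 + d*cos(theta)
= 4.8 + 2.0*cos(275)
= 4.8 + 0.1743
= 4.9743


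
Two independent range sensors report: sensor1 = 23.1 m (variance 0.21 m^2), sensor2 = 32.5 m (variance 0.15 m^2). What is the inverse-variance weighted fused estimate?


w1 = (1/var1) / (1/var1 + 1/var2)
   = 4.7619 / (4.7619 + 6.6667) = 0.4167
w2 = 1 - w1 = 0.5833
fused = w1*s1 + w2*s2 = 9.625 + 18.9583
= 28.5833 m


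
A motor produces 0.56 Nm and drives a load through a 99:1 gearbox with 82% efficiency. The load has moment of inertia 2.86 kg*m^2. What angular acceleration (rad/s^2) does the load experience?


tau_out = tau_motor * N * eta
= 0.56 * 99 * 0.82 = 45.4608 Nm
alpha = tau_out / I = 45.4608 / 2.86
= 15.8954 rad/s^2


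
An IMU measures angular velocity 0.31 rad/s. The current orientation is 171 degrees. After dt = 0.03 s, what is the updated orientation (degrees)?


delta_theta = w * dt = 0.31 * 0.03 = 0.0093 rad
= 0.5329 deg
theta_new = 171 + 0.5329 = 171.5329 deg


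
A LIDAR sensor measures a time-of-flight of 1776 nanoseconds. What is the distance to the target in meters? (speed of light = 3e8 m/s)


tof = 1776 ns = 1.776e-06 s
dist = c * tof / 2
= 3e8 * 1.776e-06 / 2
= 266.4 m


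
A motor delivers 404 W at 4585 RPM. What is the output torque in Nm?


omega = 4585 * 2*pi/60 = 480.1401 rad/s
tau = P / omega = 404 / 480.1401
= 0.8414 Nm


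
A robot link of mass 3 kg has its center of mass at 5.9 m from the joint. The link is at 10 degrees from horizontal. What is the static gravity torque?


tau = m*g*L*cos(angle)
= 3 * 9.81 * 5.9 * cos(10 deg)
= 3 * 9.81 * 5.9 * 0.9848
= 170.9991 Nm


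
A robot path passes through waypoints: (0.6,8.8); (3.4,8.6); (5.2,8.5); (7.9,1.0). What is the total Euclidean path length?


Segment lengths:
  seg1 = sqrt((2.8)^2 + (-0.2)^2) = 2.8071
  seg2 = sqrt((1.8)^2 + (-0.1)^2) = 1.8028
  seg3 = sqrt((2.7)^2 + (-7.5)^2) = 7.9712
Total = 12.5811


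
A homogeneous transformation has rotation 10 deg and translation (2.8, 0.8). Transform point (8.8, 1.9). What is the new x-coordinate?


x' = cos(theta)*px - sin(theta)*py + tx
= 0.9848*8.8 - 0.1736*1.9 + 2.8
= 11.1364


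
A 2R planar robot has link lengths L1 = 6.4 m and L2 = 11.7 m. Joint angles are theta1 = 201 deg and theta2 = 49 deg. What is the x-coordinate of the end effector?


Convert angles to radians: theta1 = 3.5081, theta2 = 0.8552
x = L1*cos(theta1) + L2*cos(theta1+theta2)
x = -5.9749 + -4.0016
x = -9.9766


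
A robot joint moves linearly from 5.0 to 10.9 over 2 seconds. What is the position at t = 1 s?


s = t/T = 1/2 = 0.5
p(t) = p0 + (pf-p0)*s
= 5.0 + (10.9 - 5.0) * 0.5
= 7.95


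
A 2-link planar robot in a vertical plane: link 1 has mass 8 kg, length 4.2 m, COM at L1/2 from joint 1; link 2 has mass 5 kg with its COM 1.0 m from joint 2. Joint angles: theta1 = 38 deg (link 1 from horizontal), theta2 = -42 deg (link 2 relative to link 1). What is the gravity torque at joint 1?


Horizontal distance from joint 1 to link-1 COM:
  x_c1 = (L1/2)*cos(t1) = 2.1 * 0.788 = 1.6548 m
Horizontal distance from joint 1 to link-2 COM:
  x_c2 = L1*cos(t1) + Lc2*cos(t1+t2)
       = 4.2*0.788 + 1.0*0.9976 = 4.3072 m
tau1 = m1*g*x_c1 + m2*g*x_c2
     = 8*9.81*1.6548 + 5*9.81*4.3072
     = 129.8705 + 211.2686
     = 341.1391 Nm


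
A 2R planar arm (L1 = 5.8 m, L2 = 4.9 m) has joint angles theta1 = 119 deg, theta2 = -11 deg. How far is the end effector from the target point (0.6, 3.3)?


End effector via forward kinematics:
x = L1*cos(t1) + L2*cos(t1+t2) = -4.3261
y = L1*sin(t1) + L2*sin(t1+t2) = 9.733
Distance to target:
d = sqrt((0.6 - -4.3261)^2 + (3.3 - 9.733)^2)
= sqrt(24.2663 + 41.3831)
= 8.1024 m


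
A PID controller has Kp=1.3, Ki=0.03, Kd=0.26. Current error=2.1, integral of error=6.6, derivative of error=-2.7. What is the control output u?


u = Kp*e + Ki*int(e) + Kd*de/dt
= 1.3*2.1 + 0.03*6.6 + 0.26*(-2.7)
= 2.73 + 0.198 + -0.702
= 2.226


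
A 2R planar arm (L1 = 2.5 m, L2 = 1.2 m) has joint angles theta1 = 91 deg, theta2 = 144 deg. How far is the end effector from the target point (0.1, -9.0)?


End effector via forward kinematics:
x = L1*cos(t1) + L2*cos(t1+t2) = -0.7319
y = L1*sin(t1) + L2*sin(t1+t2) = 1.5166
Distance to target:
d = sqrt((0.1 - -0.7319)^2 + (-9.0 - 1.5166)^2)
= sqrt(0.6921 + 110.5996)
= 10.5495 m


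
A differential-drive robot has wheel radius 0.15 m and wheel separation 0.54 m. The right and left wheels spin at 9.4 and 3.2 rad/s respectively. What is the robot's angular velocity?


vR = r*wR = 0.15*9.4 = 1.41 m/s
vL = r*wL = 0.15*3.2 = 0.48 m/s
v = (vR+vL)/2 = 0.945 m/s
omega = (vR-vL)/L = 1.7222 rad/s
angular velocity = 1.7222 rad/s


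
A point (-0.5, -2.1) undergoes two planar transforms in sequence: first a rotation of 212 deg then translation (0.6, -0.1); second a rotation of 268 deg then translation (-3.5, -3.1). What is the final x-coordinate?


After transform 1:
x1 = cos(212)*-0.5 - sin(212)*-2.1 + 0.6 = -0.0888
y1 = sin(212)*-0.5 + cos(212)*-2.1 + -0.1 = 1.9459
After transform 2:
x2 = cos(268)*-0.0888 - sin(268)*1.9459 + -3.5
= -1.5522


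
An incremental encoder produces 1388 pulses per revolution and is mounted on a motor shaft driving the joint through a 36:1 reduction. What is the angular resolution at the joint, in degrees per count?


counts per rev = 1388
effective counts at joint = 1388 * 36 = 49968
resolution = 360 / 49968
= 0.0072 deg/count


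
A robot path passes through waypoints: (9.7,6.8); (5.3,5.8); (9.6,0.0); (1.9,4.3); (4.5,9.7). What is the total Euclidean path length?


Segment lengths:
  seg1 = sqrt((-4.4)^2 + (-1.0)^2) = 4.5122
  seg2 = sqrt((4.3)^2 + (-5.8)^2) = 7.2201
  seg3 = sqrt((-7.7)^2 + (4.3)^2) = 8.8193
  seg4 = sqrt((2.6)^2 + (5.4)^2) = 5.9933
Total = 26.5449


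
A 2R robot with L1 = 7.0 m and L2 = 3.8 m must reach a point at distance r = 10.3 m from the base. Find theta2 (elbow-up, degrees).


cos(theta2) = (r^2 - L1^2 - L2^2) / (2*L1*L2)
cos(theta2) = (106.09 - 49.0 - 14.44) / 53.2
cos(theta2) = 0.801692
theta2 = 36.708 degrees


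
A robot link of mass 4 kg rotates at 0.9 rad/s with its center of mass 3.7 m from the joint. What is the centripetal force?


F = m * omega^2 * r
= 4 * 0.9^2 * 3.7
= 4 * 0.81 * 3.7
= 11.988 N


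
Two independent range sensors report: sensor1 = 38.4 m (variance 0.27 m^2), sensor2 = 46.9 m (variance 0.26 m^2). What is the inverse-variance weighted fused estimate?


w1 = (1/var1) / (1/var1 + 1/var2)
   = 3.7037 / (3.7037 + 3.8462) = 0.4906
w2 = 1 - w1 = 0.5094
fused = w1*s1 + w2*s2 = 18.8377 + 23.8925
= 42.7302 m


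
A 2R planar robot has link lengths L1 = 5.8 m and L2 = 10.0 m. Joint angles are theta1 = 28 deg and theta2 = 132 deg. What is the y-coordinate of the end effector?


Convert angles to radians: theta1 = 0.4887, theta2 = 2.3038
y = L1*sin(theta1) + L2*sin(theta1+theta2)
y = 2.7229 + 3.4202
y = 6.1431


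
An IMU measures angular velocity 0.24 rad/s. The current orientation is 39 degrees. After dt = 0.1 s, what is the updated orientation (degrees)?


delta_theta = w * dt = 0.24 * 0.1 = 0.024 rad
= 1.3751 deg
theta_new = 39 + 1.3751 = 40.3751 deg


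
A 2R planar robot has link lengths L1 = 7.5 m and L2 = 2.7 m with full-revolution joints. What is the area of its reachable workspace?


r_max = L1 + L2 = 10.2 m
r_min = |L1 - L2| = 4.8 m
Area = pi*(r_max^2 - r_min^2)
= pi*(104.04 - 23.04)
= pi * 81.0
= 254.469 m^2


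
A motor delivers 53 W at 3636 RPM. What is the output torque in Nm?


omega = 3636 * 2*pi/60 = 380.761 rad/s
tau = P / omega = 53 / 380.761
= 0.1392 Nm


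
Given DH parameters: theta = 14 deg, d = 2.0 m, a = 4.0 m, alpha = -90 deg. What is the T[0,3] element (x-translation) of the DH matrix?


T[0,3] = a * cos(theta)
= 4.0 * cos(14 deg)
= 4.0 * 0.9703
= 3.8812


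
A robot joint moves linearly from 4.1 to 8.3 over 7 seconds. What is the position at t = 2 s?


s = t/T = 2/7 = 0.2857
p(t) = p0 + (pf-p0)*s
= 4.1 + (8.3 - 4.1) * 0.2857
= 5.3


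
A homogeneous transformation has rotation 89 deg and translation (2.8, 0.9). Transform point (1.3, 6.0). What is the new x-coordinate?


x' = cos(theta)*px - sin(theta)*py + tx
= 0.0175*1.3 - 0.9998*6.0 + 2.8
= -3.1764


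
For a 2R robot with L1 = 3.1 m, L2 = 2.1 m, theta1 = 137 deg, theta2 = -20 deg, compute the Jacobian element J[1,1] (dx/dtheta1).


J[1,1] = -L1*sin(t1) - L2*sin(t1+t2)
= -3.1*sin(137) - 2.1*sin(117)
= -3.9853


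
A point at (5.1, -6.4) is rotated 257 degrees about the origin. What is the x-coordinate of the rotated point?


x' = x*cos(theta) - y*sin(theta)
cos(257 deg) = -0.225, sin(257 deg) = -0.9744
x' = 5.1 * -0.225 - -6.4 * -0.9744
= -1.1473 - 6.236
= -7.3832


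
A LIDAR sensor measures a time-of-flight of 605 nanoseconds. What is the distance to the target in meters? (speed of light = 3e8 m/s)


tof = 605 ns = 6.05e-07 s
dist = c * tof / 2
= 3e8 * 6.05e-07 / 2
= 90.75 m


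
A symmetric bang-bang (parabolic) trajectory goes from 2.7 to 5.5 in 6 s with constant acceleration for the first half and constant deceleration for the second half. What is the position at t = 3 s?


Symmetric rest-to-rest: each phase covers (pf-p0)/2 in time T/2. 0.5*a*(T/2)^2 = (pf-p0)/2 => a = 4*(pf-p0)/T^2
a = 4*(5.5-2.7)/6^2 = 0.3111
t = 3 is in the acceleration phase (t <= T/2).
p = p0 + 0.5*a*t^2 = 2.7 + 0.5*0.3111*3^2
= 4.1


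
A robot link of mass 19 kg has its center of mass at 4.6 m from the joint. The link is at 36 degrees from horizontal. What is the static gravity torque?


tau = m*g*L*cos(angle)
= 19 * 9.81 * 4.6 * cos(36 deg)
= 19 * 9.81 * 4.6 * 0.809
= 693.6463 Nm


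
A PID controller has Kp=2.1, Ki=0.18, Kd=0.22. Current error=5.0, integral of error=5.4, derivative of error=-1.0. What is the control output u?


u = Kp*e + Ki*int(e) + Kd*de/dt
= 2.1*5.0 + 0.18*5.4 + 0.22*(-1.0)
= 10.5 + 0.972 + -0.22
= 11.252


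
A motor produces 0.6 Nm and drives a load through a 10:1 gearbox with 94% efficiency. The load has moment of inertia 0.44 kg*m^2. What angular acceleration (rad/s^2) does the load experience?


tau_out = tau_motor * N * eta
= 0.6 * 10 * 0.94 = 5.64 Nm
alpha = tau_out / I = 5.64 / 0.44
= 12.8182 rad/s^2


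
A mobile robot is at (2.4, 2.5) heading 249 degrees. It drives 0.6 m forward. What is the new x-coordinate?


x_new = x0 + d*cos(theta)
= 2.4 + 0.6*cos(249)
= 2.4 + -0.215
= 2.185


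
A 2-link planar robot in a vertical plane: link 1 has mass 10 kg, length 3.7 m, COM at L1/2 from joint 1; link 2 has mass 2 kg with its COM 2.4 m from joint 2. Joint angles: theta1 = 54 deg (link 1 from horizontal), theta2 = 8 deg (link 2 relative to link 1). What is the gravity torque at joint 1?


Horizontal distance from joint 1 to link-1 COM:
  x_c1 = (L1/2)*cos(t1) = 1.85 * 0.5878 = 1.0874 m
Horizontal distance from joint 1 to link-2 COM:
  x_c2 = L1*cos(t1) + Lc2*cos(t1+t2)
       = 3.7*0.5878 + 2.4*0.4695 = 3.3015 m
tau1 = m1*g*x_c1 + m2*g*x_c2
     = 10*9.81*1.0874 + 2*9.81*3.3015
     = 106.6742 + 64.7762
     = 171.4504 Nm


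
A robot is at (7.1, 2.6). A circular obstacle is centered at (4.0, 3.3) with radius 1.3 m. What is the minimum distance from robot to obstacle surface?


center_dist = sqrt((7.1-4.0)^2 + (2.6-3.3)^2)
= sqrt(9.61 + 0.49)
= 3.178
min_dist = center_dist - radius = 3.178 - 1.3 = 1.878 m


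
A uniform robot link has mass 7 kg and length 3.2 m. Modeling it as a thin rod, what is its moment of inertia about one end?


I = (1/3) * m * L^2
= (1/3) * 7 * 3.2^2
= 0.333333 * 7 * 10.24
= 23.8933 kg*m^2


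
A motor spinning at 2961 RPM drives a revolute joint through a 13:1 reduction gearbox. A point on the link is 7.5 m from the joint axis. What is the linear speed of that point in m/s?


omega_motor = 2961 * 2*pi/60 = 310.0752 rad/s
omega_joint = omega_motor / 13 = 23.8519 rad/s
v = omega_joint * r = 23.8519 * 7.5
= 178.8895 m/s


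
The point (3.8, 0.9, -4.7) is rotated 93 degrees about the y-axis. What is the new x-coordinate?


Rotation about y-axis: x' = x*cos(theta) + z*sin(theta)
= 3.8 * -0.0523 + -4.7 * 0.9986
= -4.8924


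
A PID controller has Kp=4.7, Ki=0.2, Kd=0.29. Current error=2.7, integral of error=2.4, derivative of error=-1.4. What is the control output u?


u = Kp*e + Ki*int(e) + Kd*de/dt
= 4.7*2.7 + 0.2*2.4 + 0.29*(-1.4)
= 12.69 + 0.48 + -0.406
= 12.764


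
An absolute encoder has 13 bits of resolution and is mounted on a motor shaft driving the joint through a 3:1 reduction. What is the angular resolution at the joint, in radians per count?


counts = 2^13 = 8192
effective counts at joint = 8192 * 3 = 24576
resolution = 2*pi / 24576
= 2.5566e-04 rad/count


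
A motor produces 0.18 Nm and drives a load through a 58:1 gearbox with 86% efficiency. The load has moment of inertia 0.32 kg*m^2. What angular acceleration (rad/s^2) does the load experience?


tau_out = tau_motor * N * eta
= 0.18 * 58 * 0.86 = 8.9784 Nm
alpha = tau_out / I = 8.9784 / 0.32
= 28.0575 rad/s^2


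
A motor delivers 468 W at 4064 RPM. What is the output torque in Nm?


omega = 4064 * 2*pi/60 = 425.5811 rad/s
tau = P / omega = 468 / 425.5811
= 1.0997 Nm


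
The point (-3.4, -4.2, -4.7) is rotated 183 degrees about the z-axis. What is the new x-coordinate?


Rotation about z-axis: x' = x*cos(theta) - y*sin(theta)
= -3.4 * -0.9986 - -4.2 * -0.0523
= 3.1755


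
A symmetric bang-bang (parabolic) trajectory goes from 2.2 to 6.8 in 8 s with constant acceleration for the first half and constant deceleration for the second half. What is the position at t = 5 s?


Symmetric rest-to-rest: each phase covers (pf-p0)/2 in time T/2. 0.5*a*(T/2)^2 = (pf-p0)/2 => a = 4*(pf-p0)/T^2
a = 4*(6.8-2.2)/8^2 = 0.2875
t = 5 is in the deceleration phase (t > T/2).
p = pf - 0.5*a*(T-t)^2 = 6.8 - 0.5*0.2875*3^2
= 5.5062


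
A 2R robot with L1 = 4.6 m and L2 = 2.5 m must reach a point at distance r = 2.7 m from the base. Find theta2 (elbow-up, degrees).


cos(theta2) = (r^2 - L1^2 - L2^2) / (2*L1*L2)
cos(theta2) = (7.29 - 21.16 - 6.25) / 23.0
cos(theta2) = -0.874783
theta2 = 151.0193 degrees


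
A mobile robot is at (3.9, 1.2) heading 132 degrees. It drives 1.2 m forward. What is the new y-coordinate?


y_new = y0 + d*sin(theta)
= 1.2 + 1.2*sin(132)
= 1.2 + 0.8918
= 2.0918


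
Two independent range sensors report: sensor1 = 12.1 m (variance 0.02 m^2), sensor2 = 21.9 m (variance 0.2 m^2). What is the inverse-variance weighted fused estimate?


w1 = (1/var1) / (1/var1 + 1/var2)
   = 50.0 / (50.0 + 5.0) = 0.9091
w2 = 1 - w1 = 0.0909
fused = w1*s1 + w2*s2 = 11.0 + 1.9909
= 12.9909 m


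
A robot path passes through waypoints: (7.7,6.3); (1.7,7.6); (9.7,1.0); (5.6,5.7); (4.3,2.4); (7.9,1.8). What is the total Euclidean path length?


Segment lengths:
  seg1 = sqrt((-6.0)^2 + (1.3)^2) = 6.1392
  seg2 = sqrt((8.0)^2 + (-6.6)^2) = 10.3711
  seg3 = sqrt((-4.1)^2 + (4.7)^2) = 6.237
  seg4 = sqrt((-1.3)^2 + (-3.3)^2) = 3.5468
  seg5 = sqrt((3.6)^2 + (-0.6)^2) = 3.6497
Total = 29.9438


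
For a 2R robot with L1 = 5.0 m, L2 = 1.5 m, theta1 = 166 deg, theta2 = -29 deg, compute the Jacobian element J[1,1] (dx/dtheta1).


J[1,1] = -L1*sin(t1) - L2*sin(t1+t2)
= -5.0*sin(166) - 1.5*sin(137)
= -2.2326


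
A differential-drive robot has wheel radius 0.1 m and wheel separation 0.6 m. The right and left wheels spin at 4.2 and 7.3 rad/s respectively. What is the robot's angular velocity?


vR = r*wR = 0.1*4.2 = 0.42 m/s
vL = r*wL = 0.1*7.3 = 0.73 m/s
v = (vR+vL)/2 = 0.575 m/s
omega = (vR-vL)/L = -0.5167 rad/s
angular velocity = -0.5167 rad/s


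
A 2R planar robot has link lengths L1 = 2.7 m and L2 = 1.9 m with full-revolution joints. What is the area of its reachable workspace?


r_max = L1 + L2 = 4.6 m
r_min = |L1 - L2| = 0.8 m
Area = pi*(r_max^2 - r_min^2)
= pi*(21.16 - 0.64)
= pi * 20.52
= 64.4655 m^2


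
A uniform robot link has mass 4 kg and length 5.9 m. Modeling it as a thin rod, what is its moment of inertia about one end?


I = (1/3) * m * L^2
= (1/3) * 4 * 5.9^2
= 0.333333 * 4 * 34.81
= 46.4133 kg*m^2


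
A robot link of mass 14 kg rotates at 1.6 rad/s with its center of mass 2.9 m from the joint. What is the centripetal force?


F = m * omega^2 * r
= 14 * 1.6^2 * 2.9
= 14 * 2.56 * 2.9
= 103.936 N


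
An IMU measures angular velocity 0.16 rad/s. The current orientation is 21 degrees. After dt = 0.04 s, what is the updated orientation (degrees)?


delta_theta = w * dt = 0.16 * 0.04 = 0.0064 rad
= 0.3667 deg
theta_new = 21 + 0.3667 = 21.3667 deg


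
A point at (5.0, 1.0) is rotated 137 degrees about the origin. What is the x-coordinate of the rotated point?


x' = x*cos(theta) - y*sin(theta)
cos(137 deg) = -0.7314, sin(137 deg) = 0.682
x' = 5.0 * -0.7314 - 1.0 * 0.682
= -3.6568 - 0.682
= -4.3388


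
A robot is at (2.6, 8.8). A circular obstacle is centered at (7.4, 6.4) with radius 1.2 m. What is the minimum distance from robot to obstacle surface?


center_dist = sqrt((2.6-7.4)^2 + (8.8-6.4)^2)
= sqrt(23.04 + 5.76)
= 5.3666
min_dist = center_dist - radius = 5.3666 - 1.2 = 4.1666 m


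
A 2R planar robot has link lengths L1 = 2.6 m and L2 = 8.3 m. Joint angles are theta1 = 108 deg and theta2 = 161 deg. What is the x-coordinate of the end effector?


Convert angles to radians: theta1 = 1.885, theta2 = 2.81
x = L1*cos(theta1) + L2*cos(theta1+theta2)
x = -0.8034 + -0.1449
x = -0.9483


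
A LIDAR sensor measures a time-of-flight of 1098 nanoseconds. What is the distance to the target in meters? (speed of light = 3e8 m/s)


tof = 1098 ns = 1.098e-06 s
dist = c * tof / 2
= 3e8 * 1.098e-06 / 2
= 164.7 m


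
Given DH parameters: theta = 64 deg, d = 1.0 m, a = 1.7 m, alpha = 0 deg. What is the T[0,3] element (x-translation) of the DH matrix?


T[0,3] = a * cos(theta)
= 1.7 * cos(64 deg)
= 1.7 * 0.4384
= 0.7452


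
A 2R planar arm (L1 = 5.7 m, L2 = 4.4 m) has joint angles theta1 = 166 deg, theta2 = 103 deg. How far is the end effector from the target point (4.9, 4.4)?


End effector via forward kinematics:
x = L1*cos(t1) + L2*cos(t1+t2) = -5.6075
y = L1*sin(t1) + L2*sin(t1+t2) = -3.0204
Distance to target:
d = sqrt((4.9 - -5.6075)^2 + (4.4 - -3.0204)^2)
= sqrt(110.4071 + 55.062)
= 12.8635 m
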